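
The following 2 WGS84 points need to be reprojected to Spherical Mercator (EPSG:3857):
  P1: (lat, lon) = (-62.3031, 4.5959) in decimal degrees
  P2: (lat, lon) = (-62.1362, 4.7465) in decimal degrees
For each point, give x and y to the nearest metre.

Web Mercator: x = R·λ, y = R·ln tan(π/4+φ/2), R = 6378137 m.
P1 (-62.3031°, 4.5959°) → (511613.248, -8931373.090) m.
P2 (-62.1362°, 4.7465°) → (528377.963, -8891510.517) m.

P1: x 511613 m, y -8931373 m; P2: x 528378 m, y -8891511 m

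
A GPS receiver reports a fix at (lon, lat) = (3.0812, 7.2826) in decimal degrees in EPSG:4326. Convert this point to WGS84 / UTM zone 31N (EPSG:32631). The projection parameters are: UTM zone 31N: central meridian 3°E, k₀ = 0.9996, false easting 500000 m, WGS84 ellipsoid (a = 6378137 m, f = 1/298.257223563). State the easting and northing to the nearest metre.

Zone 31 central meridian λ₀ = 6×31 − 183 = 3°; Δλ = +0.0812°.
Transverse Mercator on WGS84 with k₀ = 0.9996 gives E = 508963.122 m, N = 804990.311 m.

E 508963 m, N 804990 m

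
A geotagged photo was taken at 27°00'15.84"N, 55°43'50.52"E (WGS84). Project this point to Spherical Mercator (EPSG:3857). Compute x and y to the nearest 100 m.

Web Mercator is spherical with R = a = 6378137 m.
x = R·λ = 6378137 × 0.972684209 = 6203913.146 m.
y = R·ln tan(π/4 + φ/2) = 6378137 × 0.489801565 = 3124021.482 m.

x 6203900 m, y 3124000 m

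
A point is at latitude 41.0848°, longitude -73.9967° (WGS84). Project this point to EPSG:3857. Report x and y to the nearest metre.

x -8237275 m, y 5024858 m

Web Mercator is spherical with R = a = 6378137 m.
x = R·λ = 6378137 × -1.291486051 = -8237274.964 m.
y = R·ln tan(π/4 + φ/2) = 6378137 × 0.787825301 = 5024857.702 m.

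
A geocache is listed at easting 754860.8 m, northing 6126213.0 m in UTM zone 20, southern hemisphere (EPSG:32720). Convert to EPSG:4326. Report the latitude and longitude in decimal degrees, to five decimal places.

lat -34.97460°, lon -60.20830°

Zone 20S: λ₀ = -63°, k₀ = 0.9996, false easting 500000 m, false northing 10000000 m.
Meridian distance M = (N − FN)/k₀ = -3875337.1 m.
Inverse transverse Mercator on WGS84 gives φ = -34.97459970°, λ = -60.20829996°.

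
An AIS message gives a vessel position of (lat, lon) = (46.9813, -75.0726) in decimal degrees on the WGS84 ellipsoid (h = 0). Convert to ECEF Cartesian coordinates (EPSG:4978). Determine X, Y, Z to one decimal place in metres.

WGS84: a = 6378137 m, e² = 0.006694380; N(φ) = a/√(1−e²sin²φ) = 6389579.797 m.
X = (N+h)·cosφ·cosλ = 1122909.737 m; Y = (N+h)·cosφ·sinλ = -4212097.706 m; Z = (N(1−e²)+h)·sinφ = 4640346.740 m.

X 1122909.7 m, Y -4212097.7 m, Z 4640346.7 m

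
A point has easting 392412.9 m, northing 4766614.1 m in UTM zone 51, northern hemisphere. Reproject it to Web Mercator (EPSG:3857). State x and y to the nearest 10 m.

x 13545260 m, y 5318760 m

Unproject from UTM 51N (λ₀ = 123°) → φ = 43.04459964°, λ = 121.67910056°.
Web Mercator (R = 6378137 m): x = 13545255.514 m, y = 5318762.833 m.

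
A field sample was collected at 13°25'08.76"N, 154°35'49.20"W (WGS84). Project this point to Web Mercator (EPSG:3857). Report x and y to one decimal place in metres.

x -17209659.3 m, y 1507654.4 m

Web Mercator is spherical with R = a = 6378137 m.
x = R·λ = 6378137 × -2.698226664 = -17209659.318 m.
y = R·ln tan(π/4 + φ/2) = 6378137 × 0.236378486 = 1507654.365 m.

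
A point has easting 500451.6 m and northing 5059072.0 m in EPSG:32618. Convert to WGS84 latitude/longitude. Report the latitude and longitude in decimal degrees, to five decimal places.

Zone 18N: λ₀ = -75°, k₀ = 0.9996, false easting 500000 m.
Meridian distance M = (N − FN)/k₀ = 5061096.4 m.
Inverse transverse Mercator on WGS84 gives φ = 45.68519966°, λ = -74.99420061°.

lat 45.68520°, lon -74.99420°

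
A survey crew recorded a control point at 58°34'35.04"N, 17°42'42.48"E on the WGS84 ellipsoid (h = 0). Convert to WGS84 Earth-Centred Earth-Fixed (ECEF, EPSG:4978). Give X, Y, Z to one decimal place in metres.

WGS84: a = 6378137 m, e² = 0.006694380; N(φ) = a/√(1−e²sin²φ) = 6393739.918 m.
X = (N+h)·cosφ·cosλ = 3175438.414 m; Y = (N+h)·cosφ·sinλ = 1014132.301 m; Z = (N(1−e²)+h)·sinφ = 5419484.629 m.

X 3175438.4 m, Y 1014132.3 m, Z 5419484.6 m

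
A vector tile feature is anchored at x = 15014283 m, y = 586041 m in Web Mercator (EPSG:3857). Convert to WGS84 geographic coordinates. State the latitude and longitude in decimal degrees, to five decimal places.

lat 5.25710°, lon 134.87560°

R = 6378137 m. λ = x/R = 134.87559899°.
φ = 2·arctan(exp(y/R)) − 90° = 2·arctan(1.09624) − 90° = 5.25710393°.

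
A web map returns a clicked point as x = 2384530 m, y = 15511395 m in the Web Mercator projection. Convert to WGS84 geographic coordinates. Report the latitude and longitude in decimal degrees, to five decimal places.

R = 6378137 m. λ = x/R = 21.42059744°.
φ = 2·arctan(exp(y/R)) − 90° = 2·arctan(11.38120) − 90° = 79.95729942°.

lat 79.95730°, lon 21.42060°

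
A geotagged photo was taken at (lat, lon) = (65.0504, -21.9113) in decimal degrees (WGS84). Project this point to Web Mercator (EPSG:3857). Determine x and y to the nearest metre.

x -2439155 m, y 9621660 m

Web Mercator is spherical with R = a = 6378137 m.
x = R·λ = 6378137 × -0.382424328 = -2439154.759 m.
y = R·ln tan(π/4 + φ/2) = 6378137 × 1.508537623 = 9621659.629 m.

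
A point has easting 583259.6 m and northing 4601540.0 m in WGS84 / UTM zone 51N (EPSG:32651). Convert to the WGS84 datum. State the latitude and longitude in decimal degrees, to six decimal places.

lat 41.561200°, lon 123.998500°

Zone 51N: λ₀ = 123°, k₀ = 0.9996, false easting 500000 m.
Meridian distance M = (N − FN)/k₀ = 4603381.4 m.
Inverse transverse Mercator on WGS84 gives φ = 41.56120036°, λ = 123.99850021°.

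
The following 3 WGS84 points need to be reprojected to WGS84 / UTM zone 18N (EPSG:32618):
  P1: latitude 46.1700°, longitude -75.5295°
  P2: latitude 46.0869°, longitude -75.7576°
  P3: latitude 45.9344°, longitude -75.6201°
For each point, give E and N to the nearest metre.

P1: E 459125 m, N 5113072 m; P2: E 441429 m, N 5103982 m; P3: E 451928 m, N 5086946 m

UTM zone 18N: λ₀ = -75°, k₀ = 0.9996.
P1 (46.1700°, -75.5295°) → (459125.359, 5113072.194) m.
P2 (46.0869°, -75.7576°) → (441429.245, 5103981.717) m.
P3 (45.9344°, -75.6201°) → (451927.539, 5086945.849) m.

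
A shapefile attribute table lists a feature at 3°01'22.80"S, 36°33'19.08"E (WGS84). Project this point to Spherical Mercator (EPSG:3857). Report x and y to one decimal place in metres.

Web Mercator is spherical with R = a = 6378137 m.
x = R·λ = 6378137 × 0.638010344 = 4069317.382 m.
y = R·ln tan(π/4 + φ/2) = 6378137 × -0.052785799 = -336675.060 m.

x 4069317.4 m, y -336675.1 m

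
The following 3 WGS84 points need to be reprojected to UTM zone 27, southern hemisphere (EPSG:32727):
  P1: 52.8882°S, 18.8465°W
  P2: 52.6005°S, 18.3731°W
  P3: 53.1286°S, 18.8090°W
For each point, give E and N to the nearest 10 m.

P1: E 644890 m, N 4137990 m; P2: E 677900 m, N 4168930 m; P3: E 646590 m, N 4111180 m

UTM zone 27S: λ₀ = -21°, k₀ = 0.9996.
P1 (-52.8882°, -18.8465°) → (644885.974, 4137994.402) m.
P2 (-52.6005°, -18.3731°) → (677898.835, 4168928.290) m.
P3 (-53.1286°, -18.8090°) → (646591.576, 4111180.925) m.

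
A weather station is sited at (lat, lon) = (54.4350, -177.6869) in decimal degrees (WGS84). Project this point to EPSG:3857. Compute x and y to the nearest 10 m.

Web Mercator is spherical with R = a = 6378137 m.
x = R·λ = 6378137 × -3.101221443 = -19780015.229 m.
y = R·ln tan(π/4 + φ/2) = 6378137 × 1.137161895 = 7252974.356 m.

x -19780020 m, y 7252970 m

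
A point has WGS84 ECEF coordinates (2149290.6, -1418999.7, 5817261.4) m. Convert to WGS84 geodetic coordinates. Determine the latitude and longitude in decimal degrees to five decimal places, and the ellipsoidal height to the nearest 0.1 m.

lat 66.26180°, lon -33.43350°, h 1639.6 m

λ = atan2(Y, X) = -33.43349893°; p = √(X²+Y²) = 2575463.1 m.
Bowring's method on WGS84 (a = 6378137 m, b = 6356752.314 m) gives φ = 66.26179994°, h = 1639.614 m.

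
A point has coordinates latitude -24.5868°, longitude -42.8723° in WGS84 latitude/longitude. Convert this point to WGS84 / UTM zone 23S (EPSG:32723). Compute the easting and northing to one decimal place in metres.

E 715450.7 m, N 7279139.1 m

Zone 23 central meridian λ₀ = 6×23 − 183 = -45°; Δλ = +2.1277°.
Transverse Mercator on WGS84 with k₀ = 0.9996 gives E = 715450.665 m, N = 7279139.061 m.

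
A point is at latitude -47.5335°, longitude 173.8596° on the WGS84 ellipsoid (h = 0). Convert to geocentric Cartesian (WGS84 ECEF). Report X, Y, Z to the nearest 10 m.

X -4289370 m, Y 461460 m, Z -4682010 m

WGS84: a = 6378137 m, e² = 0.006694380; N(φ) = a/√(1−e²sin²φ) = 6389786.025 m.
X = (N+h)·cosφ·cosλ = -4289370.538 m; Y = (N+h)·cosφ·sinλ = 461460.736 m; Z = (N(1−e²)+h)·sinφ = -4682013.220 m.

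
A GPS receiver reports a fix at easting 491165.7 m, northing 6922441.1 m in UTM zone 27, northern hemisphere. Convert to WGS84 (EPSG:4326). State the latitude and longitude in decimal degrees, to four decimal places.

Zone 27N: λ₀ = -21°, k₀ = 0.9996, false easting 500000 m.
Meridian distance M = (N − FN)/k₀ = 6925211.2 m.
Inverse transverse Mercator on WGS84 gives φ = 62.43309970°, λ = -21.17110054°.

lat 62.4331°, lon -21.1711°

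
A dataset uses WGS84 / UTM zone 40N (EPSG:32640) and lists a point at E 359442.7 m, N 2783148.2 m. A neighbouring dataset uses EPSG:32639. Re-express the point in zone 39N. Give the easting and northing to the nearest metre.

UTM 40N → geographic: φ = 25.15780001°, λ = 55.60540035°.
UTM 39N (λ₀ = 51°) forward: E = 964455.822 m, N = 2790367.631 m.

E 964456 m, N 2790368 m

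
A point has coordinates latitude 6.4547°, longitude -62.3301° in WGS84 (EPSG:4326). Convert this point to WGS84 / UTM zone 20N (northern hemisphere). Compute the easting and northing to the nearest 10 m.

E 574080 m, N 713520 m

Zone 20 central meridian λ₀ = 6×20 − 183 = -63°; Δλ = +0.6699°.
Transverse Mercator on WGS84 with k₀ = 0.9996 gives E = 574075.362 m, N = 713517.204 m.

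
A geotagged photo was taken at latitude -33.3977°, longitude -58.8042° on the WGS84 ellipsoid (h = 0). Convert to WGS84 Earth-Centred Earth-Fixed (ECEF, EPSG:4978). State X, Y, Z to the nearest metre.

WGS84: a = 6378137 m, e² = 0.006694380; N(φ) = a/√(1−e²sin²φ) = 6384615.387 m.
X = (N+h)·cosφ·cosλ = 2760917.364 m; Y = (N+h)·cosφ·sinλ = -4559570.696 m; Z = (N(1−e²)+h)·sinφ = -3490867.145 m.

X 2760917 m, Y -4559571 m, Z -3490867 m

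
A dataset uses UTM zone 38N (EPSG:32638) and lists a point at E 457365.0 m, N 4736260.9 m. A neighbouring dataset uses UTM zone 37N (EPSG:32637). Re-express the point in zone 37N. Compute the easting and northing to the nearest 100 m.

UTM 38N → geographic: φ = 42.77769962°, λ = 44.47880034°.
UTM 37N (λ₀ = 39°) forward: E = 948227.870 m, N = 4750707.053 m.

E 948200 m, N 4750700 m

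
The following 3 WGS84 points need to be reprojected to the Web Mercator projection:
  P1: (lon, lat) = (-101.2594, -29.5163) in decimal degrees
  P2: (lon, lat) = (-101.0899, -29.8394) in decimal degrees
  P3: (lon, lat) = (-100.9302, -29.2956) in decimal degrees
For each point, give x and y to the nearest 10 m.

P1: x -11272140 m, y -3441530 m; P2: x -11253280 m, y -3482920 m; P3: x -11235500 m, y -3413320 m

Web Mercator: x = R·λ, y = R·ln tan(π/4+φ/2), R = 6378137 m.
P1 (-29.5163°, -101.2594°) → (-11272144.846, -3441525.017) m.
P2 (-29.8394°, -101.0899°) → (-11253276.192, -3482922.870) m.
P3 (-29.2956°, -100.9302°) → (-11235498.470, -3413323.359) m.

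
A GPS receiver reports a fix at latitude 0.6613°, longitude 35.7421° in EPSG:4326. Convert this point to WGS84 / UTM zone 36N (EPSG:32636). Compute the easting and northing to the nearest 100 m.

E 805200 m, N 73200 m

Zone 36 central meridian λ₀ = 6×36 − 183 = 33°; Δλ = +2.7421°.
Transverse Mercator on WGS84 with k₀ = 0.9996 gives E = 805224.182 m, N = 73177.899 m.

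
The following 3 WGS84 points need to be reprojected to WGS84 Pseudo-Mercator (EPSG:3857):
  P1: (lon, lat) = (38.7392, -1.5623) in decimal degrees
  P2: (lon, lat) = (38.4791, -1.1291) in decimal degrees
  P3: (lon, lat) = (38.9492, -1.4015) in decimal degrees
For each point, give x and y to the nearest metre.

Web Mercator: x = R·λ, y = R·ln tan(π/4+φ/2), R = 6378137 m.
P1 (-1.5623°, 38.7392°) → (4312428.018, -173935.996) m.
P2 (-1.1291°, 38.4791°) → (4283473.818, -125698.973) m.
P3 (-1.4015°, 38.9492°) → (4335805.111, -156029.827) m.

P1: x 4312428 m, y -173936 m; P2: x 4283474 m, y -125699 m; P3: x 4335805 m, y -156030 m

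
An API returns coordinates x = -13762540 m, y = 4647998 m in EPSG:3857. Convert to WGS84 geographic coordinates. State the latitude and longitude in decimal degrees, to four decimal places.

R = 6378137 m. λ = x/R = -123.63100030°.
φ = 2·arctan(exp(y/R)) − 90° = 2·arctan(2.07247) − 90° = 38.48380154°.

lat 38.4838°, lon -123.6310°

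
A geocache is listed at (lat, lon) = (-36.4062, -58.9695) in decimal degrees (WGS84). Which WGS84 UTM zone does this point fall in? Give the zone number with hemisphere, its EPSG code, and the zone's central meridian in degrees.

UTM zone = ⌊(λ + 180)/6⌋ + 1; -58.9695° ∈ [-60°, -54°) → zone 21.
Hemisphere: S (φ < 0).
Central meridian λ₀ = 6×21 − 183 = -57°.
EPSG code: 32721.

Zone 21S (EPSG:32721), central meridian -57°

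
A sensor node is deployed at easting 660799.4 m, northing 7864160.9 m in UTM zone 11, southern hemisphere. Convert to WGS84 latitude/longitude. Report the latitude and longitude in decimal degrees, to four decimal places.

lat -19.3100°, lon -115.4695°

Zone 11S: λ₀ = -117°, k₀ = 0.9996, false easting 500000 m, false northing 10000000 m.
Meridian distance M = (N − FN)/k₀ = -2136693.8 m.
Inverse transverse Mercator on WGS84 gives φ = -19.30999955°, λ = -115.46949956°.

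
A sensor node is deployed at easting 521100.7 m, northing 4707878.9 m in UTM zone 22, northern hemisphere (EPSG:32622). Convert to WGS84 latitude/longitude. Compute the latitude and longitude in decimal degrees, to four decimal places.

Zone 22N: λ₀ = -51°, k₀ = 0.9996, false easting 500000 m.
Meridian distance M = (N − FN)/k₀ = 4709762.8 m.
Inverse transverse Mercator on WGS84 gives φ = 42.52299960°, λ = -50.74310058°.

lat 42.5230°, lon -50.7431°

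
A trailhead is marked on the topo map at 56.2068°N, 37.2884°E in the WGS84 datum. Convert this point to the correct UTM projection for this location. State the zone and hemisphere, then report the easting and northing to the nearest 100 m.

Longitude 37.2884° lies in the 6° band [36°, 42°), giving zone 37; latitude is north of the equator, so 37N.
Zone 37 central meridian λ₀ = 6×37 − 183 = 39°; Δλ = -1.7116°.
Transverse Mercator on WGS84 with k₀ = 0.9996 gives E = 393827.983 m, N = 6230414.329 m.

Zone 37N: E 393800 m, N 6230400 m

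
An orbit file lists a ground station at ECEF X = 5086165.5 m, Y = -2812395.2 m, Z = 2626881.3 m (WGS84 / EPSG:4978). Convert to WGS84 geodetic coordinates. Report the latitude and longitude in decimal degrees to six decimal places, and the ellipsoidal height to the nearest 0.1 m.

λ = atan2(Y, X) = -28.94039975°; p = √(X²+Y²) = 5811940.0 m.
Bowring's method on WGS84 (a = 6378137 m, b = 6356752.314 m) gives φ = 24.46669999°, h = 3526.708 m.

lat 24.466700°, lon -28.940400°, h 3526.7 m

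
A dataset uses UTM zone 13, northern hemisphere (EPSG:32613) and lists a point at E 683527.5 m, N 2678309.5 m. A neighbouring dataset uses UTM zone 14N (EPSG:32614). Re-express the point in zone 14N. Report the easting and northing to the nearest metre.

UTM 13N → geographic: φ = 24.20680028°, λ = -103.19290011°.
UTM 14N (λ₀ = -99°) forward: E = 73965.768 m, N = 2683522.023 m.

E 73966 m, N 2683522 m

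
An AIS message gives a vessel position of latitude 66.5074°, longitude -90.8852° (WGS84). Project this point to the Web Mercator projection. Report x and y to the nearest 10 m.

x -10117290 m, y 10017120 m

Web Mercator is spherical with R = a = 6378137 m.
x = R·λ = 6378137 × -1.586245981 = -10117294.185 m.
y = R·ln tan(π/4 + φ/2) = 6378137 × 1.570539708 = 10017117.422 m.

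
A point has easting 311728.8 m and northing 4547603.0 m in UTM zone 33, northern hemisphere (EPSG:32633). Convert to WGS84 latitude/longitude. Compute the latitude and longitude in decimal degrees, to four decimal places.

lat 41.0579°, lon 12.7595°

Zone 33N: λ₀ = 15°, k₀ = 0.9996, false easting 500000 m.
Meridian distance M = (N − FN)/k₀ = 4549422.8 m.
Inverse transverse Mercator on WGS84 gives φ = 41.05789978°, λ = 12.75949961°.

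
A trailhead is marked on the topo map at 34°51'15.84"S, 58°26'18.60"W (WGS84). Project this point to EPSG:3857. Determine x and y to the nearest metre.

Web Mercator is spherical with R = a = 6378137 m.
x = R·λ = 6378137 × -1.019944235 = -6505344.063 m.
y = R·ln tan(π/4 + φ/2) = 6378137 × -0.649737101 = -4144112.247 m.

x -6505344 m, y -4144112 m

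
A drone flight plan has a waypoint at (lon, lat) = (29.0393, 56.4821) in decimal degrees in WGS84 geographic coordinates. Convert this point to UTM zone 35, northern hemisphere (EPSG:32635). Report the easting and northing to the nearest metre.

Zone 35 central meridian λ₀ = 6×35 − 183 = 27°; Δλ = +2.0393°.
Transverse Mercator on WGS84 with k₀ = 0.9996 gives E = 625588.545 m, N = 6261601.789 m.

E 625589 m, N 6261602 m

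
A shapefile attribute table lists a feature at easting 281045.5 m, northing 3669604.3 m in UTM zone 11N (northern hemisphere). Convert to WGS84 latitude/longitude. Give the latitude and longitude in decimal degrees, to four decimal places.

Zone 11N: λ₀ = -117°, k₀ = 0.9996, false easting 500000 m.
Meridian distance M = (N − FN)/k₀ = 3671072.7 m.
Inverse transverse Mercator on WGS84 gives φ = 33.14310020°, λ = -119.34740018°.

lat 33.1431°, lon -119.3474°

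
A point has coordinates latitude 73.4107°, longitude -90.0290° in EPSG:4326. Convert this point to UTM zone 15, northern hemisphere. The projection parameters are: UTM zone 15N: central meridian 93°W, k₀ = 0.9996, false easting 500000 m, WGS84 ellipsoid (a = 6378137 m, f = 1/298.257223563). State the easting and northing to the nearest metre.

E 594645 m, N 8148648 m

Zone 15 central meridian λ₀ = 6×15 − 183 = -93°; Δλ = +2.9710°.
Transverse Mercator on WGS84 with k₀ = 0.9996 gives E = 594644.826 m, N = 8148647.810 m.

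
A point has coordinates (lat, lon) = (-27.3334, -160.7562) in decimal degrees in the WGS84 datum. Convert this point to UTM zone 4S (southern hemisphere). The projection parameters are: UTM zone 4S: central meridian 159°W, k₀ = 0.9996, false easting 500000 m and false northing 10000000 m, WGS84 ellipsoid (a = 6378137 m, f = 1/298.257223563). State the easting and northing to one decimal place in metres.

E 326259.2 m, N 6975413.9 m

Zone 4 central meridian λ₀ = 6×4 − 183 = -159°; Δλ = -1.7562°.
Transverse Mercator on WGS84 with k₀ = 0.9996 gives E = 326259.242 m, N = 6975413.887 m.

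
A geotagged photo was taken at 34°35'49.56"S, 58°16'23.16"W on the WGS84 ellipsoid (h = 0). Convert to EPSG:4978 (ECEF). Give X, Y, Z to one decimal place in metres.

WGS84: a = 6378137 m, e² = 0.006694380; N(φ) = a/√(1−e²sin²φ) = 6385031.009 m.
X = (N+h)·cosφ·cosλ = 2763943.888 m; Y = (N+h)·cosφ·sinλ = -4470510.510 m; Z = (N(1−e²)+h)·sinφ = -3601163.866 m.

X 2763943.9 m, Y -4470510.5 m, Z -3601163.9 m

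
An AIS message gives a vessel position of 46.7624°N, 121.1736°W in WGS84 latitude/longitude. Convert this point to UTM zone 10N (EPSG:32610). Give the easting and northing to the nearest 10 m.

Zone 10 central meridian λ₀ = 6×10 − 183 = -123°; Δλ = +1.8264°.
Transverse Mercator on WGS84 with k₀ = 0.9996 gives E = 639466.038 m, N = 5180380.697 m.

E 639470 m, N 5180380 m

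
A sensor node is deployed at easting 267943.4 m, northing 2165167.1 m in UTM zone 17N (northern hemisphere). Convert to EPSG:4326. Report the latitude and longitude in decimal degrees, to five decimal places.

Zone 17N: λ₀ = -81°, k₀ = 0.9996, false easting 500000 m.
Meridian distance M = (N − FN)/k₀ = 2166033.5 m.
Inverse transverse Mercator on WGS84 gives φ = 19.56790017°, λ = -83.21200002°.

lat 19.56790°, lon -83.21200°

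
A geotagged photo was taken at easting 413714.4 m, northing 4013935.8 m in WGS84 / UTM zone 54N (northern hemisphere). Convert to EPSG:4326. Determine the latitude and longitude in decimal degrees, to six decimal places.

Zone 54N: λ₀ = 141°, k₀ = 0.9996, false easting 500000 m.
Meridian distance M = (N − FN)/k₀ = 4015542.0 m.
Inverse transverse Mercator on WGS84 gives φ = 36.26650043°, λ = 140.03939990°.

lat 36.266500°, lon 140.039400°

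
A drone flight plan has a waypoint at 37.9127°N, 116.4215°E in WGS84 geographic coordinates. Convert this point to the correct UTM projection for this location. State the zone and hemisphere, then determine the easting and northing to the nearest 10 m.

Longitude 116.4215° lies in the 6° band [114°, 120°), giving zone 50; latitude is north of the equator, so 50N.
Zone 50 central meridian λ₀ = 6×50 − 183 = 117°; Δλ = -0.5785°.
Transverse Mercator on WGS84 with k₀ = 0.9996 gives E = 449148.881 m, N = 4196286.720 m.

Zone 50N: E 449150 m, N 4196290 m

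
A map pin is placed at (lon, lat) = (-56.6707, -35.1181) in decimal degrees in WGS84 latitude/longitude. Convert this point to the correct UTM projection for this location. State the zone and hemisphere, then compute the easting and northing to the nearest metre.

Longitude -56.6707° lies in the 6° band [-60°, -54°), giving zone 21; latitude is south of the equator, so 21S.
Zone 21 central meridian λ₀ = 6×21 − 183 = -57°; Δλ = +0.3293°.
Transverse Mercator on WGS84 with k₀ = 0.9996 gives E = 530005.988 m, N = 6113810.363 m.

Zone 21S: E 530006 m, N 6113810 m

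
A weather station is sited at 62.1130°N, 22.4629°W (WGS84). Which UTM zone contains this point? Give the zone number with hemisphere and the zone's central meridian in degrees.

Zone 27N, central meridian -21°

UTM zone = ⌊(λ + 180)/6⌋ + 1; -22.4629° ∈ [-24°, -18°) → zone 27.
Hemisphere: N (φ ≥ 0).
Central meridian λ₀ = 6×27 − 183 = -21°.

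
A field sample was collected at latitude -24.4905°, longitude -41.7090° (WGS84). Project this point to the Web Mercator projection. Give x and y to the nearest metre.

Web Mercator is spherical with R = a = 6378137 m.
x = R·λ = 6378137 × -0.727959378 = -4643024.641 m.
y = R·ln tan(π/4 + φ/2) = 6378137 × -0.441083752 = -2813292.600 m.

x -4643025 m, y -2813293 m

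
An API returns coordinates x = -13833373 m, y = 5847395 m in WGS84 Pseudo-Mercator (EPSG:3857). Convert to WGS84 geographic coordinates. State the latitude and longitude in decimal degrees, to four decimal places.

lat 46.4168°, lon -124.2673°

R = 6378137 m. λ = x/R = -124.26730397°.
φ = 2·arctan(exp(y/R)) − 90° = 2·arctan(2.50124) − 90° = 46.41679906°.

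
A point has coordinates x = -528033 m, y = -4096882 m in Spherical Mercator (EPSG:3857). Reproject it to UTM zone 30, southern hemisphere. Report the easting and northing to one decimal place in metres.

Web Mercator inverse (R = 6378137 m) → φ = -34.50550013°, λ = -4.74340114°.
UTM 30S forward: E = 339951.708 m, N = 6180413.223 m.

E 339951.7 m, N 6180413.2 m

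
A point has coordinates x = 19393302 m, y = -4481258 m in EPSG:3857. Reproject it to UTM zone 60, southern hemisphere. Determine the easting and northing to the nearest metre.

Web Mercator inverse (R = 6378137 m) → φ = -37.30180200°, λ = 174.21299596°.
UTM 60S forward: E = 252980.770 m, N = 5868004.448 m.

E 252981 m, N 5868004 m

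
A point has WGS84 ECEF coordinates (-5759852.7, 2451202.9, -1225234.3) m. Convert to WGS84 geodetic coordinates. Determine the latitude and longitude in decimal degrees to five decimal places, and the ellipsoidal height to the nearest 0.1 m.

λ = atan2(Y, X) = 156.94699989°; p = √(X²+Y²) = 6259736.3 m.
Bowring's method on WGS84 (a = 6378137 m, b = 6356752.314 m) gives φ = -11.14739996°, h = 1174.352 m.

lat -11.14740°, lon 156.94700°, h 1174.4 m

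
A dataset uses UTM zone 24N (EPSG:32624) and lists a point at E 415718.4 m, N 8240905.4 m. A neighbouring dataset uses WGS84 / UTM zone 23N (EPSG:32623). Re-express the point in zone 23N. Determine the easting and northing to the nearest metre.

E 597538 m, N 8241574 m

UTM 24N → geographic: φ = 74.24109977°, λ = -41.78109859°.
UTM 23N (λ₀ = -45°) forward: E = 597538.184 m, N = 8241574.035 m.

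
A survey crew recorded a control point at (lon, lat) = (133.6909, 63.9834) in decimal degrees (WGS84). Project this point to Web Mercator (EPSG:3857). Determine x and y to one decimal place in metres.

Web Mercator is spherical with R = a = 6378137 m.
x = R·λ = 6378137 × 2.333346385 = 14882402.912 m.
y = R·ln tan(π/4 + φ/2) = 6378137 × 1.465247617 = 9345550.040 m.

x 14882402.9 m, y 9345550.0 m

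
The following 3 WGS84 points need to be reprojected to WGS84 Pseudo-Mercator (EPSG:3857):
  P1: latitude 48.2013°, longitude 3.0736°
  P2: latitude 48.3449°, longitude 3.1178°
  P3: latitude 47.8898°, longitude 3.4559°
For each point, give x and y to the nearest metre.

P1: x 342152 m, y 6140410 m; P2: x 347072 m, y 6164427 m; P3: x 384709 m, y 6088541 m

Web Mercator: x = R·λ, y = R·ln tan(π/4+φ/2), R = 6378137 m.
P1 (48.2013°, 3.0736°) → (342151.587, 6140409.559) m.
P2 (48.3449°, 3.1178°) → (347071.908, 6164426.918) m.
P3 (47.8898°, 3.4559°) → (384709.028, 6088541.023) m.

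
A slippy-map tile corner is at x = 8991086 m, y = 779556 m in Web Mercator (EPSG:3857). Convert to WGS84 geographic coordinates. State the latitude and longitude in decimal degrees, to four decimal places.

lat 6.9855°, lon 80.7683°

R = 6378137 m. λ = x/R = 80.76829975°.
φ = 2·arctan(exp(y/R)) − 90° = 2·arctan(1.13001) − 90° = 6.98550013°.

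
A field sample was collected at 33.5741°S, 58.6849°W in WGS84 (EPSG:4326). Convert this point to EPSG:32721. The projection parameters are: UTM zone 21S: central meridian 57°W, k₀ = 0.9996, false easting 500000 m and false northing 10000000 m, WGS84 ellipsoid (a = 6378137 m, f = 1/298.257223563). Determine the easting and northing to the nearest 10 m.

Zone 21 central meridian λ₀ = 6×21 − 183 = -57°; Δλ = -1.6849°.
Transverse Mercator on WGS84 with k₀ = 0.9996 gives E = 343622.082 m, N = 6283793.564 m.

E 343620 m, N 6283790 m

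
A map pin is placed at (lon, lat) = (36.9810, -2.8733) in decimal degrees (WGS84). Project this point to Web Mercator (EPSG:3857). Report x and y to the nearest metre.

Web Mercator is spherical with R = a = 6378137 m.
x = R·λ = 6378137 × 0.645440211 = 4116706.089 m.
y = R·ln tan(π/4 + φ/2) = 6378137 × -0.050169578 = -319988.443 m.

x 4116706 m, y -319988 m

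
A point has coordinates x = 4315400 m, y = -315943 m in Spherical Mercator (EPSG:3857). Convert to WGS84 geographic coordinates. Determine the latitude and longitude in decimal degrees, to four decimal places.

lat -2.8370°, lon 38.7659°

R = 6378137 m. λ = x/R = 38.76589777°.
φ = 2·arctan(exp(y/R)) − 90° = 2·arctan(0.95167) − 90° = -2.83700428°.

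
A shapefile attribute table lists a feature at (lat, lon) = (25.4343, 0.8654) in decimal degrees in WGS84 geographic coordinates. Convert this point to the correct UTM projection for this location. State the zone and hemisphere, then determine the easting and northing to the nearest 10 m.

Longitude 0.8654° lies in the 6° band [0°, 6°), giving zone 31; latitude is north of the equator, so 31N.
Zone 31 central meridian λ₀ = 6×31 − 183 = 3°; Δλ = -2.1346°.
Transverse Mercator on WGS84 with k₀ = 0.9996 gives E = 285329.908 m, N = 2814756.518 m.

Zone 31N: E 285330 m, N 2814760 m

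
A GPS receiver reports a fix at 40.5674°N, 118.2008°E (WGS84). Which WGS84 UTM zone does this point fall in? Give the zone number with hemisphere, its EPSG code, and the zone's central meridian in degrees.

Zone 50N (EPSG:32650), central meridian 117°

UTM zone = ⌊(λ + 180)/6⌋ + 1; 118.2008° ∈ [114°, 120°) → zone 50.
Hemisphere: N (φ ≥ 0).
Central meridian λ₀ = 6×50 − 183 = 117°.
EPSG code: 32650.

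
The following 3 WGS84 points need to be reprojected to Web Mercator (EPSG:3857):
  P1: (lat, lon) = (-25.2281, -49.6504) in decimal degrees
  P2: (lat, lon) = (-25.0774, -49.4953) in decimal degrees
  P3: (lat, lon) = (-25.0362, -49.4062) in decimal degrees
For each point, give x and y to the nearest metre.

Web Mercator: x = R·λ, y = R·ln tan(π/4+φ/2), R = 6378137 m.
P1 (-25.2281°, -49.6504°) → (-5527057.246, -2903787.682) m.
P2 (-25.0774°, -49.4953°) → (-5509791.593, -2885254.469) m.
P3 (-25.0362°, -49.4062°) → (-5499873.026, -2880191.634) m.

P1: x -5527057 m, y -2903788 m; P2: x -5509792 m, y -2885254 m; P3: x -5499873 m, y -2880192 m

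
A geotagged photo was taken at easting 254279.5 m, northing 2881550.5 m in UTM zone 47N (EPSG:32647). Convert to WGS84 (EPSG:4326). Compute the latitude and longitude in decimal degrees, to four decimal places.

Zone 47N: λ₀ = 99°, k₀ = 0.9996, false easting 500000 m.
Meridian distance M = (N − FN)/k₀ = 2882703.6 m.
Inverse transverse Mercator on WGS84 gives φ = 26.03210008°, λ = 96.54449956°.

lat 26.0321°, lon 96.5445°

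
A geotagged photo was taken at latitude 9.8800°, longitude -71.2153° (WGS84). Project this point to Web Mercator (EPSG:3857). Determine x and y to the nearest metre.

x -7927651 m, y 1105328 m

Web Mercator is spherical with R = a = 6378137 m.
x = R·λ = 6378137 × -1.242941463 = -7927650.933 m.
y = R·ln tan(π/4 + φ/2) = 6378137 × 0.173299516 = 1105328.056 m.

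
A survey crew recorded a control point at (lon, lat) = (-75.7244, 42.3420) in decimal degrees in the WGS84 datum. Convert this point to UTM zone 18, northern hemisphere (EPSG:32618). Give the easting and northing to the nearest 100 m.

E 440300 m, N 4688000 m

Zone 18 central meridian λ₀ = 6×18 − 183 = -75°; Δλ = -0.7244°.
Transverse Mercator on WGS84 with k₀ = 0.9996 gives E = 440329.077 m, N = 4688003.310 m.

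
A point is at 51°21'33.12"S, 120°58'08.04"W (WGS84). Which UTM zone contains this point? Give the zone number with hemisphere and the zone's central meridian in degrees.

Zone 10S, central meridian -123°

UTM zone = ⌊(λ + 180)/6⌋ + 1; -120.9689° ∈ [-126°, -120°) → zone 10.
Hemisphere: S (φ < 0).
Central meridian λ₀ = 6×10 − 183 = -123°.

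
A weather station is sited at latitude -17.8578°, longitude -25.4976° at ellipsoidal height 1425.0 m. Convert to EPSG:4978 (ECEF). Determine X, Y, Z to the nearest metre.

WGS84: a = 6378137 m, e² = 0.006694380; N(φ) = a/√(1−e²sin²φ) = 6380145.544 m.
X = (N+h)·cosφ·cosλ = 5482511.662 m; Y = (N+h)·cosφ·sinλ = -2614742.028 m; Z = (N(1−e²)+h)·sinφ = -1943847.106 m.

X 5482512 m, Y -2614742 m, Z -1943847 m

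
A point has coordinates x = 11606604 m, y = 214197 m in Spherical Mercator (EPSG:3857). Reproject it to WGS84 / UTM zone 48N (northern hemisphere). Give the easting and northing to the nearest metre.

Web Mercator inverse (R = 6378137 m) → φ = 1.92380281°, λ = 104.26389770°.
UTM 48N forward: E = 418133.841 m, N = 212656.470 m.

E 418134 m, N 212656 m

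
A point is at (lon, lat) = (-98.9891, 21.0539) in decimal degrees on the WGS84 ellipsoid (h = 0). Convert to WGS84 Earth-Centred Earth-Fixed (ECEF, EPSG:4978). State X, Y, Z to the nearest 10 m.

WGS84: a = 6378137 m, e² = 0.006694380; N(φ) = a/√(1−e²sin²φ) = 6380894.019 m.
X = (N+h)·cosφ·cosλ = -930436.402 m; Y = (N+h)·cosφ·sinλ = -5881786.062 m; Z = (N(1−e²)+h)·sinφ = 2276965.309 m.

X -930440 m, Y -5881790 m, Z 2276970 m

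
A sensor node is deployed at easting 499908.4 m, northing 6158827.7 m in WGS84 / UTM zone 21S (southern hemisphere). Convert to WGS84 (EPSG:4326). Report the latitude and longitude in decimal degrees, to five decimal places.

lat -34.71260°, lon -57.00100°

Zone 21S: λ₀ = -57°, k₀ = 0.9996, false easting 500000 m, false northing 10000000 m.
Meridian distance M = (N − FN)/k₀ = -3842709.4 m.
Inverse transverse Mercator on WGS84 gives φ = -34.71260043°, λ = -57.00100033°.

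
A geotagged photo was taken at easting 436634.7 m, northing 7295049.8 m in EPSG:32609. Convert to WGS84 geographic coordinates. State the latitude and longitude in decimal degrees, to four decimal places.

lat 65.7707°, lon -130.3838°

Zone 9N: λ₀ = -129°, k₀ = 0.9996, false easting 500000 m.
Meridian distance M = (N − FN)/k₀ = 7297969.0 m.
Inverse transverse Mercator on WGS84 gives φ = 65.77069968°, λ = -130.38380103°.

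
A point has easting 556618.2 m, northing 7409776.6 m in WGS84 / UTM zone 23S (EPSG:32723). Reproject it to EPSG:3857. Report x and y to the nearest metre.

x -4947684 m, y -2682999 m

Unproject from UTM 23S (λ₀ = -45°) → φ = -23.42090038°, λ = -44.44580047°.
Web Mercator (R = 6378137 m): x = -4947683.876 m, y = -2682999.404 m.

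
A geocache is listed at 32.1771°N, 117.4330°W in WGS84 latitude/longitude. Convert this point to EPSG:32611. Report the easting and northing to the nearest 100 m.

Zone 11 central meridian λ₀ = 6×11 − 183 = -117°; Δλ = -0.4330°.
Transverse Mercator on WGS84 with k₀ = 0.9996 gives E = 459179.476 m, N = 3560148.309 m.

E 459200 m, N 3560100 m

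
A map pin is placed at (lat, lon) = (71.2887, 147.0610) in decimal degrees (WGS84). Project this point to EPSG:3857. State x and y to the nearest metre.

Web Mercator is spherical with R = a = 6378137 m.
x = R·λ = 6378137 × 2.566698651 = 16370755.636 m.
y = R·ln tan(π/4 + φ/2) = 6378137 × 1.803303280 = 11501715.370 m.

x 16370756 m, y 11501715 m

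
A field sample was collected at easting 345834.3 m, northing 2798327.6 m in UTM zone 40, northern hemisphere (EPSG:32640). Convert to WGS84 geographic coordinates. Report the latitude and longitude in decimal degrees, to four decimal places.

lat 25.2935°, lon 55.4687°

Zone 40N: λ₀ = 57°, k₀ = 0.9996, false easting 500000 m.
Meridian distance M = (N − FN)/k₀ = 2799447.4 m.
Inverse transverse Mercator on WGS84 gives φ = 25.29350027°, λ = 55.46869978°.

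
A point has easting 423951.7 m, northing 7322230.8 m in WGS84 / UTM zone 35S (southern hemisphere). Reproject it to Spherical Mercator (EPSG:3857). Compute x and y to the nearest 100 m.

Unproject from UTM 35S (λ₀ = 27°) → φ = -24.21080018°, λ = 26.25109981°.
Web Mercator (R = 6378137 m): x = 2922259.063 m, y = -2779116.148 m.

x 2922300 m, y -2779100 m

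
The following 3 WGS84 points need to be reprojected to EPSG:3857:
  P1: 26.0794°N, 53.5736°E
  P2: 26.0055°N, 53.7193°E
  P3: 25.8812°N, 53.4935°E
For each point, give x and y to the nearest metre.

Web Mercator: x = R·λ, y = R·ln tan(π/4+φ/2), R = 6378137 m.
P1 (26.0794°, 53.5736°) → (5963785.872, 3008918.301) m.
P2 (26.0055°, 53.7193°) → (5980005.122, 2999762.158) m.
P3 (25.8812°, 53.4935°) → (5954869.181, 2984374.479) m.

P1: x 5963786 m, y 3008918 m; P2: x 5980005 m, y 2999762 m; P3: x 5954869 m, y 2984374 m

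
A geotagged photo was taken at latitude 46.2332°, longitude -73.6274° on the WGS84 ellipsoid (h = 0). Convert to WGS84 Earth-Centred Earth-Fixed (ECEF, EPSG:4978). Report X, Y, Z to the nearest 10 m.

X 1245820 m, Y -4240420 m, Z 4583220 m

WGS84: a = 6378137 m, e² = 0.006694380; N(φ) = a/√(1−e²sin²φ) = 6389300.014 m.
X = (N+h)·cosφ·cosλ = 1245819.178 m; Y = (N+h)·cosφ·sinλ = -4240416.270 m; Z = (N(1−e²)+h)·sinφ = 4583215.798 m.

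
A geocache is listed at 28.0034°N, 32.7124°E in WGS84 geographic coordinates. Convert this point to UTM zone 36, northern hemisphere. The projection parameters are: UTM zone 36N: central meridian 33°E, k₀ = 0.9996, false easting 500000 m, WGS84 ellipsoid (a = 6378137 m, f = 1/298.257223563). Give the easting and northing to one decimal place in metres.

E 471723.3 m, N 3097612.3 m

Zone 36 central meridian λ₀ = 6×36 − 183 = 33°; Δλ = -0.2876°.
Transverse Mercator on WGS84 with k₀ = 0.9996 gives E = 471723.263 m, N = 3097612.328 m.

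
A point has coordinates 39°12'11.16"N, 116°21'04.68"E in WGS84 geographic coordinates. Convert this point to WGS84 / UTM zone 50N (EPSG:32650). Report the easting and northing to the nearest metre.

Zone 50 central meridian λ₀ = 6×50 − 183 = 117°; Δλ = -0.6487°.
Transverse Mercator on WGS84 with k₀ = 0.9996 gives E = 443988.628 m, N = 4339515.623 m.

E 443989 m, N 4339516 m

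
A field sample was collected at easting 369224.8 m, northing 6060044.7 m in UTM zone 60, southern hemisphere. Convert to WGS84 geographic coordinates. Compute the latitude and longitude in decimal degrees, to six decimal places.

Zone 60S: λ₀ = 177°, k₀ = 0.9996, false easting 500000 m, false northing 10000000 m.
Meridian distance M = (N − FN)/k₀ = -3941531.9 m.
Inverse transverse Mercator on WGS84 gives φ = -35.59469993°, λ = 175.55640015°.

lat -35.594700°, lon 175.556400°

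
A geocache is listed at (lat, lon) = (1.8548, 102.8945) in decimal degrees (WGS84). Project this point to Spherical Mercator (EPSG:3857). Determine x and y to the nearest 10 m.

Web Mercator is spherical with R = a = 6378137 m.
x = R·λ = 6378137 × 1.795847807 = 11454163.345 m.
y = R·ln tan(π/4 + φ/2) = 6378137 × 0.032378023 = 206511.464 m.

x 11454160 m, y 206510 m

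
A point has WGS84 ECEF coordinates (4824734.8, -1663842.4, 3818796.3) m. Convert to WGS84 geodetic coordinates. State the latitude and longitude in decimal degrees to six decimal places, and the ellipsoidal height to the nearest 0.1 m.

λ = atan2(Y, X) = -19.02709981°; p = √(X²+Y²) = 5103571.0 m.
Bowring's method on WGS84 (a = 6378137 m, b = 6356752.314 m) gives φ = 36.99070034°, h = 3701.975 m.

lat 36.990700°, lon -19.027100°, h 3702.0 m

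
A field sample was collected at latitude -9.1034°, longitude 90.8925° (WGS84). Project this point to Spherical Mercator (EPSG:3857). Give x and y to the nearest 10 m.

Web Mercator is spherical with R = a = 6378137 m.
x = R·λ = 6378137 × 1.586373390 = 10118106.817 m.
y = R·ln tan(π/4 + φ/2) = 6378137 × -0.159557038 = -1017676.649 m.

x 10118110 m, y -1017680 m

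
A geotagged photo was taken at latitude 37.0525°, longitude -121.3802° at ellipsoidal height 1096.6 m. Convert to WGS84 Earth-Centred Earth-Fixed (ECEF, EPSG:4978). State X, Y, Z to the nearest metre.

X -2654270 m, Y -4351773 m, Z 3822705 m

WGS84: a = 6378137 m, e² = 0.006694380; N(φ) = a/√(1−e²sin²φ) = 6385902.116 m.
X = (N+h)·cosφ·cosλ = -2654269.835 m; Y = (N+h)·cosφ·sinλ = -4351773.013 m; Z = (N(1−e²)+h)·sinφ = 3822705.437 m.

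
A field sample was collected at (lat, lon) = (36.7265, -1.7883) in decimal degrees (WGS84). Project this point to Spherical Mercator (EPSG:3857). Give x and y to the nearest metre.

Web Mercator is spherical with R = a = 6378137 m.
x = R·λ = 6378137 × -0.031211723 = -199072.645 m.
y = R·ln tan(π/4 + φ/2) = 6378137 × 0.690021658 = 4401052.671 m.

x -199073 m, y 4401053 m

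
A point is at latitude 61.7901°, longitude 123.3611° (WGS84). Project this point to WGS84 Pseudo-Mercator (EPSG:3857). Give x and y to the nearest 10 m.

x 13732490 m, y 8809540 m

Web Mercator is spherical with R = a = 6378137 m.
x = R·λ = 6378137 × 2.153057364 = 13732494.836 m.
y = R·ln tan(π/4 + φ/2) = 6378137 × 1.381209371 = 8809542.596 m.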